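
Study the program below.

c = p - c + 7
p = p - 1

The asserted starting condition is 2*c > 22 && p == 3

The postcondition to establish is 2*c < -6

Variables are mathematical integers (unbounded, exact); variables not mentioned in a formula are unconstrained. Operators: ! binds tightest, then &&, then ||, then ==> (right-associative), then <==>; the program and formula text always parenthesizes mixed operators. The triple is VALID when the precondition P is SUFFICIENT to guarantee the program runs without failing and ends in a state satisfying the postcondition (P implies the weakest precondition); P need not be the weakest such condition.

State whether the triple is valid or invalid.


Working backward. After the program, 2*c < -6 must hold.
Before p := p - 1: 2*c < -6
Before c := p - c + 7: 2*p < 2*c - 20
The weakest precondition is 2*p < 2*c - 20.
Check whether 2*c > 22 && p == 3 implies it.
Countermodel: at the initial state c = 12, p = 3, the precondition holds but the weakest precondition fails.
Answer: invalid


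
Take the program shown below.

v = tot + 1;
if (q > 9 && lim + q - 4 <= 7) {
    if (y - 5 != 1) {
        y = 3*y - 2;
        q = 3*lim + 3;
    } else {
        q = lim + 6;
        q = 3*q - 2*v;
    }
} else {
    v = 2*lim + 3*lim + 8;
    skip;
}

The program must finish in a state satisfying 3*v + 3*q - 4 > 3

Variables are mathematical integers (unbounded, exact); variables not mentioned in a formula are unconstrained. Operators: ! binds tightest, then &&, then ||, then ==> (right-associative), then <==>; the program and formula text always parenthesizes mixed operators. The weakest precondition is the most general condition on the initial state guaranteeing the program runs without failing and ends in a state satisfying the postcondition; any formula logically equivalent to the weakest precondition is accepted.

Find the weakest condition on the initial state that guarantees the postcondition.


Working backward. After the program, the postcondition 3*v + 3*q - 4 > 3 must hold; in canonical form it is 3*q + 3*v > 7.
Then branch requires (y != 6 ==> 9*lim + 3*v > -2) && ((!(y != 6)) ==> 9*lim > 3*v - 47); else branch requires 15*lim + 3*q > -17.
Before the if: ((q > 9 && lim + q <= 11) ==> ((y != 6 ==> 9*lim + 3*v > -2) && ((!(y != 6)) ==> 9*lim > 3*v - 47))) && ((!(q > 9 && lim + q <= 11)) ==> 15*lim + 3*q > -17)
Before v := tot + 1: ((q > 9 && lim + q <= 11) ==> ((y != 6 ==> 9*lim + 3*tot > -5) && ((!(y != 6)) ==> 9*lim > 3*tot - 44))) && ((!(q > 9 && lim + q <= 11)) ==> 15*lim + 3*q > -17)
Answer: WP = ((q > 9 && lim + q <= 11) ==> ((y != 6 ==> 9*lim + 3*tot > -5) && ((!(y != 6)) ==> 9*lim > 3*tot - 44))) && ((!(q > 9 && lim + q <= 11)) ==> 15*lim + 3*q > -17)


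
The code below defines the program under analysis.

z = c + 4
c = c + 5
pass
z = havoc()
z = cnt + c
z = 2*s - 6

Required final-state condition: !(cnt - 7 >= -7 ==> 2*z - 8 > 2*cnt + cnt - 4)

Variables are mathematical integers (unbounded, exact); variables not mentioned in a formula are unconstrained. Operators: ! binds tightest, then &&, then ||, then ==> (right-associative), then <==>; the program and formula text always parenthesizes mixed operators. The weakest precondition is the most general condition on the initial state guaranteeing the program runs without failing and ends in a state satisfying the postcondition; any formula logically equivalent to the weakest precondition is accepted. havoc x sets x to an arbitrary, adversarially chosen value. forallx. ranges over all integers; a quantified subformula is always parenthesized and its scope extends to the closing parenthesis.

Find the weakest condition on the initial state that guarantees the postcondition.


Working backward. After the program, the postcondition !(cnt - 7 >= -7 ==> 2*z - 8 > 2*cnt + cnt - 4) must hold; in canonical form it is !(cnt >= 0 ==> 2*z > 3*cnt + 4).
Before z := 2*s - 6: !(cnt >= 0 ==> 4*s > 3*cnt + 16)
Before z := cnt + c: !(cnt >= 0 ==> 4*s > 3*cnt + 16)
Before havoc z: !(cnt >= 0 ==> 4*s > 3*cnt + 16)
Before skip: !(cnt >= 0 ==> 4*s > 3*cnt + 16)
Before c := c + 5: !(cnt >= 0 ==> 4*s > 3*cnt + 16)
Before z := c + 4: !(cnt >= 0 ==> 4*s > 3*cnt + 16)
Answer: WP = !(cnt >= 0 ==> 4*s > 3*cnt + 16)


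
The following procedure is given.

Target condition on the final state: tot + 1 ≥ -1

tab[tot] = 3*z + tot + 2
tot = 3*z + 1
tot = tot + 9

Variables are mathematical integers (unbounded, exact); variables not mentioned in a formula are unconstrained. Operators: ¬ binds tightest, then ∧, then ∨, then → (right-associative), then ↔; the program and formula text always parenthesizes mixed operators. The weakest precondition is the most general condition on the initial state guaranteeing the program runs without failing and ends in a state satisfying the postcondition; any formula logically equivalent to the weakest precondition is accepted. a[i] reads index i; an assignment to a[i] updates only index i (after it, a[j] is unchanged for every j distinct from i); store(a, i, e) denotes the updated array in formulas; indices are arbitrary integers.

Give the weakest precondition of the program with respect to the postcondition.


Working backward. After the program, the postcondition tot + 1 ≥ -1 must hold; in canonical form it is tot ≥ -2.
Before tot := tot + 9: tot ≥ -11
Before tot := 3*z + 1: 3*z ≥ -12
Before tab[tot] := 3*z + tot + 2: 3*z ≥ -12
Answer: WP = 3*z ≥ -12


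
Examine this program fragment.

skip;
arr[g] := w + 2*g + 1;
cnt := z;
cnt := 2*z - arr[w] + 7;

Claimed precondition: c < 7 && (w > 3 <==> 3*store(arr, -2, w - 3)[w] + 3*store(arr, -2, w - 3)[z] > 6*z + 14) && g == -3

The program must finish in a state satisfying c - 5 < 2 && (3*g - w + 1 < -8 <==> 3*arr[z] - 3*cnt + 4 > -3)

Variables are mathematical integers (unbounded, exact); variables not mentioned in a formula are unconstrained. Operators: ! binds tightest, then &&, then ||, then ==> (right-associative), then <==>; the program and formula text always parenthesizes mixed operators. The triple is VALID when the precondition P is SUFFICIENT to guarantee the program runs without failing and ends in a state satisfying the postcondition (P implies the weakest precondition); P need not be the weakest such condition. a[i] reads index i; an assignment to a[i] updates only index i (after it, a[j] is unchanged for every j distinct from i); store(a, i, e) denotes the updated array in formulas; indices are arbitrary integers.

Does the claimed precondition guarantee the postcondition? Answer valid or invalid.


Working backward. After the program, the postcondition c - 5 < 2 && (3*g - w + 1 < -8 <==> 3*arr[z] - 3*cnt + 4 > -3) must hold; in canonical form it is c < 7 && (3*g < w - 9 <==> 3*arr[z] > 3*cnt - 7).
Before cnt := 2*z - arr[w] + 7: c < 7 && (3*g < w - 9 <==> 3*arr[w] + 3*arr[z] > 6*z + 14)
Before cnt := z: c < 7 && (3*g < w - 9 <==> 3*arr[w] + 3*arr[z] > 6*z + 14)
Before arr[g] := w + 2*g + 1: c < 7 && (3*g < w - 9 <==> 3*store(arr, g, 2*g + w + 1)[w] + 3*store(arr, g, 2*g + w + 1)[z] > 6*z + 14)
Before skip: c < 7 && (3*g < w - 9 <==> 3*store(arr, g, 2*g + w + 1)[w] + 3*store(arr, g, 2*g + w + 1)[z] > 6*z + 14)
The weakest precondition is c < 7 && (3*g < w - 9 <==> 3*store(arr, g, 2*g + w + 1)[w] + 3*store(arr, g, 2*g + w + 1)[z] > 6*z + 14).
Check whether c < 7 && (w > 3 <==> 3*store(arr, -2, w - 3)[w] + 3*store(arr, -2, w - 3)[z] > 6*z + 14) && g == -3 implies it.
Countermodel: at the initial state arr = {[-4] = 8, [-3] = -10, [-2] = 2, elsewhere 2}, c = 6, g = -3, w = -4, z = -3, the precondition holds but the weakest precondition fails.
Answer: invalid


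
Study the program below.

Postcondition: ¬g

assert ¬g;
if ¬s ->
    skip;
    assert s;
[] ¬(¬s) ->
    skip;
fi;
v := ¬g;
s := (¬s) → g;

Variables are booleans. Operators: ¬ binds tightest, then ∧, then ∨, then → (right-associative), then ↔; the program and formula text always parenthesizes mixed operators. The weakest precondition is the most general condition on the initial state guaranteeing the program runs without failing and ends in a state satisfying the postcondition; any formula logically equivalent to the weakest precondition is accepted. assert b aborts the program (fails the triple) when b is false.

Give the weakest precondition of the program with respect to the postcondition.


Working backward. After the program, ¬g must hold.
Before s := (¬s) → g: ¬g
Before v := ¬g: ¬g
Then branch requires s ∧ (¬g); else branch requires ¬g.
Before the if: ((¬s) → (s ∧ (¬g))) ∧ (s → (¬g))
Before assert ¬g: (¬g) ∧ ((¬s) → (s ∧ (¬g))) ∧ (s → (¬g))
Answer: WP = (¬g) ∧ ((¬s) → (s ∧ (¬g))) ∧ (s → (¬g))


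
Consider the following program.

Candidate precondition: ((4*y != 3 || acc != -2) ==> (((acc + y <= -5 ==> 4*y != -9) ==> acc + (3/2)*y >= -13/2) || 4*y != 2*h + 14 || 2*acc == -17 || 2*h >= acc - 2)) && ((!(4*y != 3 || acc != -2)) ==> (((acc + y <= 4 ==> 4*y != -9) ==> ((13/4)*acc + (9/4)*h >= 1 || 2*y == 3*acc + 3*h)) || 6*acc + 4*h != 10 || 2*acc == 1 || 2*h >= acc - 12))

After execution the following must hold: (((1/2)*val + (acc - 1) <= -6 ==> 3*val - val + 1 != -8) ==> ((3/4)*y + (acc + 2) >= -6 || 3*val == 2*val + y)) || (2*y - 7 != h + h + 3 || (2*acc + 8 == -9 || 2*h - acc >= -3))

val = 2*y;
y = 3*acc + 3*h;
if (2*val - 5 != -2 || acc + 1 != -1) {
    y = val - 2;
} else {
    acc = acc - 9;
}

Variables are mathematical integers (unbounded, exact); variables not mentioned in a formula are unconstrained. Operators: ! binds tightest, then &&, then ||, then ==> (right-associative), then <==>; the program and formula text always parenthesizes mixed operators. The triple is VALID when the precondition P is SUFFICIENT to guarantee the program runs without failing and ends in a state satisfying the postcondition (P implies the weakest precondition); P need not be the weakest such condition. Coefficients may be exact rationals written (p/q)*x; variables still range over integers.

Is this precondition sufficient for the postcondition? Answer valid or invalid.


Working backward. After the program, the postcondition (((1/2)*val + (acc - 1) <= -6 ==> 3*val - val + 1 != -8) ==> ((3/4)*y + (acc + 2) >= -6 || 3*val == 2*val + y)) || (2*y - 7 != h + h + 3 || (2*acc + 8 == -9 || 2*h - acc >= -3)) must hold; in canonical form it is ((acc + (1/2)*val <= -5 ==> 2*val != -9) ==> (acc + (3/4)*y >= -8 || val == y)) || 2*y != 2*h + 10 || 2*acc == -17 || 2*h >= acc - 3.
Then branch requires ((acc + (1/2)*val <= -5 ==> 2*val != -9) ==> acc + (3/4)*val >= -13/2) || 2*val != 2*h + 14 || 2*acc == -17 || 2*h >= acc - 3; else branch requires ((acc + (1/2)*val <= 4 ==> 2*val != -9) ==> (acc + (3/4)*y >= 1 || val == y)) || 2*y != 2*h + 10 || 2*acc == 1 || 2*h >= acc - 12.
Before the if: ((2*val != 3 || acc != -2) ==> (((acc + (1/2)*val <= -5 ==> 2*val != -9) ==> acc + (3/4)*val >= -13/2) || 2*val != 2*h + 14 || 2*acc == -17 || 2*h >= acc - 3)) && ((!(2*val != 3 || acc != -2)) ==> (((acc + (1/2)*val <= 4 ==> 2*val != -9) ==> (acc + (3/4)*y >= 1 || val == y)) || 2*y != 2*h + 10 || 2*acc == 1 || 2*h >= acc - 12))
Before y := 3*acc + 3*h: ((2*val != 3 || acc != -2) ==> (((acc + (1/2)*val <= -5 ==> 2*val != -9) ==> acc + (3/4)*val >= -13/2) || 2*val != 2*h + 14 || 2*acc == -17 || 2*h >= acc - 3)) && ((!(2*val != 3 || acc != -2)) ==> (((acc + (1/2)*val <= 4 ==> 2*val != -9) ==> ((13/4)*acc + (9/4)*h >= 1 || val == 3*acc + 3*h)) || 6*acc + 4*h != 10 || 2*acc == 1 || 2*h >= acc - 12))
Before val := 2*y: ((4*y != 3 || acc != -2) ==> (((acc + y <= -5 ==> 4*y != -9) ==> acc + (3/2)*y >= -13/2) || 4*y != 2*h + 14 || 2*acc == -17 || 2*h >= acc - 3)) && ((!(4*y != 3 || acc != -2)) ==> (((acc + y <= 4 ==> 4*y != -9) ==> ((13/4)*acc + (9/4)*h >= 1 || 2*y == 3*acc + 3*h)) || 6*acc + 4*h != 10 || 2*acc == 1 || 2*h >= acc - 12))
The weakest precondition is ((4*y != 3 || acc != -2) ==> (((acc + y <= -5 ==> 4*y != -9) ==> acc + (3/2)*y >= -13/2) || 4*y != 2*h + 14 || 2*acc == -17 || 2*h >= acc - 3)) && ((!(4*y != 3 || acc != -2)) ==> (((acc + y <= 4 ==> 4*y != -9) ==> ((13/4)*acc + (9/4)*h >= 1 || 2*y == 3*acc + 3*h)) || 6*acc + 4*h != 10 || 2*acc == 1 || 2*h >= acc - 12)).
Check whether ((4*y != 3 || acc != -2) ==> (((acc + y <= -5 ==> 4*y != -9) ==> acc + (3/2)*y >= -13/2) || 4*y != 2*h + 14 || 2*acc == -17 || 2*h >= acc - 2)) && ((!(4*y != 3 || acc != -2)) ==> (((acc + y <= 4 ==> 4*y != -9) ==> ((13/4)*acc + (9/4)*h >= 1 || 2*y == 3*acc + 3*h)) || 6*acc + 4*h != 10 || 2*acc == 1 || 2*h >= acc - 12)) implies it.
Every state satisfying the precondition satisfies the weakest precondition: the implication holds.
Answer: valid


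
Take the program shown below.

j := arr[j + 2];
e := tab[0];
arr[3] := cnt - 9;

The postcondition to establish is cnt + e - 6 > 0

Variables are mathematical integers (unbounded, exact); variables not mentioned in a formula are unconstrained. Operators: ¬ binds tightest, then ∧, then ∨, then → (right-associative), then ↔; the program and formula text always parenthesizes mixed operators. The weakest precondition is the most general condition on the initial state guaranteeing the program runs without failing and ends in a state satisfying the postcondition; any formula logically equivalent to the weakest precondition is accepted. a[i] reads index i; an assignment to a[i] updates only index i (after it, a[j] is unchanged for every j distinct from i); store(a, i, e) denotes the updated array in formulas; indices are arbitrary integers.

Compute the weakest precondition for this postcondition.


Working backward. After the program, the postcondition cnt + e - 6 > 0 must hold; in canonical form it is cnt + e > 6.
Before arr[3] := cnt - 9: cnt + e > 6
Before e := tab[0]: tab[0] + cnt > 6
Before j := arr[j + 2]: tab[0] + cnt > 6
Answer: WP = tab[0] + cnt > 6


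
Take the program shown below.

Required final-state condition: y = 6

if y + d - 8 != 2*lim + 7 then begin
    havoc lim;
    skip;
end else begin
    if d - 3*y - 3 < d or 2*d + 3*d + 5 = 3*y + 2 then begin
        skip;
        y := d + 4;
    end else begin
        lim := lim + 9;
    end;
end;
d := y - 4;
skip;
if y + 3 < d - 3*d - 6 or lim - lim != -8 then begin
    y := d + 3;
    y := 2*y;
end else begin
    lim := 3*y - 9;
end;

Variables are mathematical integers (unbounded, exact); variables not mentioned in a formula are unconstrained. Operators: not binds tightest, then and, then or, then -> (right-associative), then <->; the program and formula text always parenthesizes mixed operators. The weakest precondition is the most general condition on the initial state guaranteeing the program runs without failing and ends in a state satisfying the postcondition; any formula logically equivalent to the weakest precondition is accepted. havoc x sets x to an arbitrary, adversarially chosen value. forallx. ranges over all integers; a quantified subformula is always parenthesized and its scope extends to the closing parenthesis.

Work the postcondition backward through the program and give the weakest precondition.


Working backward. After the program, y = 6 must hold.
Then branch requires 2*d = 0; else branch requires y = 6.
Before the if: 2*d = 0
Before skip: 2*d = 0
Before d := y - 4: 2*y = 8
Then branch requires 2*y = 8; else branch requires ((3*y > -3 or 5*d = 3*y - 3) -> 2*d = 0) and ((not (3*y > -3 or 5*d = 3*y - 3)) -> 2*y = 8).
Before the if: (d + y != 2*lim + 15 -> 2*y = 8) and ((not (d + y != 2*lim + 15)) -> (((3*y > -3 or 5*d = 3*y - 3) -> 2*d = 0) and ((not (3*y > -3 or 5*d = 3*y - 3)) -> 2*y = 8)))
Answer: WP = (d + y != 2*lim + 15 -> 2*y = 8) and ((not (d + y != 2*lim + 15)) -> (((3*y > -3 or 5*d = 3*y - 3) -> 2*d = 0) and ((not (3*y > -3 or 5*d = 3*y - 3)) -> 2*y = 8)))


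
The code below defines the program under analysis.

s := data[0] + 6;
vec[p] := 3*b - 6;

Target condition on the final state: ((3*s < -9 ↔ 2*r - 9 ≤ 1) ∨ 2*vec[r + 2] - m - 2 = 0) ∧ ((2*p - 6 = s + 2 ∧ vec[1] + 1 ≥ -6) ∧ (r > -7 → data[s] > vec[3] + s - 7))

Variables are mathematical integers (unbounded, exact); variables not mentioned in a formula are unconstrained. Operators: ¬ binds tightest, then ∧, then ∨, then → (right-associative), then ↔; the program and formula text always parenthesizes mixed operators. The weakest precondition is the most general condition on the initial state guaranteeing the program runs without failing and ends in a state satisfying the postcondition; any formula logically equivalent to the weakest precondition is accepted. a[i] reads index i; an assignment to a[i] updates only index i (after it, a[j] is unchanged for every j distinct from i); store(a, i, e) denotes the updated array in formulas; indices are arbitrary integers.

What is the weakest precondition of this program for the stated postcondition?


Working backward. After the program, the postcondition ((3*s < -9 ↔ 2*r - 9 ≤ 1) ∨ 2*vec[r + 2] - m - 2 = 0) ∧ ((2*p - 6 = s + 2 ∧ vec[1] + 1 ≥ -6) ∧ (r > -7 → data[s] > vec[3] + s - 7)) must hold; in canonical form it is ((3*s < -9 ↔ 2*r ≤ 10) ∨ 2*vec[r + 2] = m + 2) ∧ 2*p = s + 8 ∧ vec[1] ≥ -7 ∧ (r > -7 → data[s] > vec[3] + s - 7).
Before vec[p] := 3*b - 6: ((3*s < -9 ↔ 2*r ≤ 10) ∨ 2*store(vec, p, 3*b - 6)[r + 2] = m + 2) ∧ 2*p = s + 8 ∧ store(vec, p, 3*b - 6)[1] ≥ -7 ∧ (r > -7 → data[s] > store(vec, p, 3*b - 6)[3] + s - 7)
Before s := data[0] + 6: ((3*data[0] < -27 ↔ 2*r ≤ 10) ∨ 2*store(vec, p, 3*b - 6)[r + 2] = m + 2) ∧ 2*p = data[0] + 14 ∧ store(vec, p, 3*b - 6)[1] ≥ -7 ∧ (r > -7 → data[data[0] + 6] > data[0] + store(vec, p, 3*b - 6)[3] - 1)
Answer: WP = ((3*data[0] < -27 ↔ 2*r ≤ 10) ∨ 2*store(vec, p, 3*b - 6)[r + 2] = m + 2) ∧ 2*p = data[0] + 14 ∧ store(vec, p, 3*b - 6)[1] ≥ -7 ∧ (r > -7 → data[data[0] + 6] > data[0] + store(vec, p, 3*b - 6)[3] - 1)


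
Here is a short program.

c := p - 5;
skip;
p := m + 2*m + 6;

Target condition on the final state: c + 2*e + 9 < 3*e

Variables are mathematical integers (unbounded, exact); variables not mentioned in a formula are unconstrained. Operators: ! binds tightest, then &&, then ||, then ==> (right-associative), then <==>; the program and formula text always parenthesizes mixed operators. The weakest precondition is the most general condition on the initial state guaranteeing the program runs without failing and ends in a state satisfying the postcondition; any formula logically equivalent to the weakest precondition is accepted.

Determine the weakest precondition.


Working backward. After the program, the postcondition c + 2*e + 9 < 3*e must hold; in canonical form it is c < e - 9.
Before p := m + 2*m + 6: c < e - 9
Before skip: c < e - 9
Before c := p - 5: p < e - 4
Answer: WP = p < e - 4


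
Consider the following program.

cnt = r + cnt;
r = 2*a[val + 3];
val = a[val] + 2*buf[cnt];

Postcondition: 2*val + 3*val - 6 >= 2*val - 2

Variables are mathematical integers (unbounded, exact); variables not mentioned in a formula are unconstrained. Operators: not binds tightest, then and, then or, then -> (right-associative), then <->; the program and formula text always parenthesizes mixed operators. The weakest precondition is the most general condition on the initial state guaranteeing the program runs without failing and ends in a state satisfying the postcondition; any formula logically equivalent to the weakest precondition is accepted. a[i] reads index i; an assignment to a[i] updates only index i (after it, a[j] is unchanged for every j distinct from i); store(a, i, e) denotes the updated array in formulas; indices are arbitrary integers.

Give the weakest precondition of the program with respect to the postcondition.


Working backward. After the program, the postcondition 2*val + 3*val - 6 >= 2*val - 2 must hold; in canonical form it is 3*val >= 4.
Before val := a[val] + 2*buf[cnt]: 3*a[val] + 6*buf[cnt] >= 4
Before r := 2*a[val + 3]: 3*a[val] + 6*buf[cnt] >= 4
Before cnt := r + cnt: 3*a[val] + 6*buf[cnt + r] >= 4
Answer: WP = 3*a[val] + 6*buf[cnt + r] >= 4


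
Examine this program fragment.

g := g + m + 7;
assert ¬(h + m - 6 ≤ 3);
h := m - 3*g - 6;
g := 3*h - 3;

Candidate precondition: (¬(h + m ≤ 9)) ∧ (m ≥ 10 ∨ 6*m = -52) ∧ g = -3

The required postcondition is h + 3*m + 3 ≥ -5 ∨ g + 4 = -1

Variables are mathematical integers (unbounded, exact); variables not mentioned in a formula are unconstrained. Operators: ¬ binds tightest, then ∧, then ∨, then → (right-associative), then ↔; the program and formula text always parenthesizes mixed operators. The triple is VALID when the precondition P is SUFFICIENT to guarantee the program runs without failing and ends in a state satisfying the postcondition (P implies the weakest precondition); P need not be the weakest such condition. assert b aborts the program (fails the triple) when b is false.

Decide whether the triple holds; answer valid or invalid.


Working backward. After the program, the postcondition h + 3*m + 3 ≥ -5 ∨ g + 4 = -1 must hold; in canonical form it is h + 3*m ≥ -8 ∨ g = -5.
Before g := 3*h - 3: h + 3*m ≥ -8 ∨ 3*h = -2
Before h := m - 3*g - 6: 4*m ≥ 3*g - 2 ∨ 3*m = 9*g + 16
Before assert ¬(h + m - 6 ≤ 3): (¬(h + m ≤ 9)) ∧ (4*m ≥ 3*g - 2 ∨ 3*m = 9*g + 16)
Before g := g + m + 7: (¬(h + m ≤ 9)) ∧ (m ≥ 3*g + 19 ∨ 9*g + 6*m = -79)
The weakest precondition is (¬(h + m ≤ 9)) ∧ (m ≥ 3*g + 19 ∨ 9*g + 6*m = -79).
Check whether (¬(h + m ≤ 9)) ∧ (m ≥ 10 ∨ 6*m = -52) ∧ g = -3 implies it.
Every state satisfying the precondition satisfies the weakest precondition: the implication holds.
Answer: valid


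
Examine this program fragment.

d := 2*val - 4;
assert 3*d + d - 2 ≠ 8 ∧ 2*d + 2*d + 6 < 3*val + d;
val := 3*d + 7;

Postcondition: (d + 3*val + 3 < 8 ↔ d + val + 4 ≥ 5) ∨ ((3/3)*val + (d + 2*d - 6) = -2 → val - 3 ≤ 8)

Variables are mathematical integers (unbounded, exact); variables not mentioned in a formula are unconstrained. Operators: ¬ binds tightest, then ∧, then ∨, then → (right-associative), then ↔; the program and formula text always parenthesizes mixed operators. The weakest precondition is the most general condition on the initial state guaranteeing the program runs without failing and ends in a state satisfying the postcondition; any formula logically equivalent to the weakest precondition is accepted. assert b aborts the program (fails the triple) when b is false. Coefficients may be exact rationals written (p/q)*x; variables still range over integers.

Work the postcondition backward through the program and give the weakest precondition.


Working backward. After the program, the postcondition (d + 3*val + 3 < 8 ↔ d + val + 4 ≥ 5) ∨ ((3/3)*val + (d + 2*d - 6) = -2 → val - 3 ≤ 8) must hold; in canonical form it is (d + 3*val < 5 ↔ d + val ≥ 1) ∨ (3*d + val = 4 → val ≤ 11).
Before val := 3*d + 7: (10*d < -16 ↔ 4*d ≥ -6) ∨ (6*d = -3 → 3*d ≤ 4)
Before assert 3*d + d - 2 ≠ 8 ∧ 2*d + 2*d + 6 < 3*val + d: 4*d ≠ 10 ∧ 3*d < 3*val - 6 ∧ ((10*d < -16 ↔ 4*d ≥ -6) ∨ (6*d = -3 → 3*d ≤ 4))
Before d := 2*val - 4: 8*val ≠ 26 ∧ 3*val < 6 ∧ ((20*val < 24 ↔ 8*val ≥ 10) ∨ (12*val = 21 → 6*val ≤ 16))
Answer: WP = 8*val ≠ 26 ∧ 3*val < 6 ∧ ((20*val < 24 ↔ 8*val ≥ 10) ∨ (12*val = 21 → 6*val ≤ 16))


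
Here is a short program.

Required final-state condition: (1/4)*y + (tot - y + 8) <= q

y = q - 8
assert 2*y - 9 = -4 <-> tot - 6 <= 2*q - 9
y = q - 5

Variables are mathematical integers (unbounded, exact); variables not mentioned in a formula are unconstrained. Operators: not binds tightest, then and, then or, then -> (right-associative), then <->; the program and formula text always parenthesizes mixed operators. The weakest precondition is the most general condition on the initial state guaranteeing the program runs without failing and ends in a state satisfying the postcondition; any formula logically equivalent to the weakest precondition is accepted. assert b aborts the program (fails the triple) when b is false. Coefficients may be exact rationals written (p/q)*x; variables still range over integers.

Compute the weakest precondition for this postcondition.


Working backward. After the program, the postcondition (1/4)*y + (tot - y + 8) <= q must hold; in canonical form it is tot <= q + (3/4)*y - 8.
Before y := q - 5: tot <= (7/4)*q - 47/4
Before assert 2*y - 9 = -4 <-> tot - 6 <= 2*q - 9: (2*y = 5 <-> tot <= 2*q - 3) and tot <= (7/4)*q - 47/4
Before y := q - 8: (2*q = 21 <-> tot <= 2*q - 3) and tot <= (7/4)*q - 47/4
Answer: WP = (2*q = 21 <-> tot <= 2*q - 3) and tot <= (7/4)*q - 47/4


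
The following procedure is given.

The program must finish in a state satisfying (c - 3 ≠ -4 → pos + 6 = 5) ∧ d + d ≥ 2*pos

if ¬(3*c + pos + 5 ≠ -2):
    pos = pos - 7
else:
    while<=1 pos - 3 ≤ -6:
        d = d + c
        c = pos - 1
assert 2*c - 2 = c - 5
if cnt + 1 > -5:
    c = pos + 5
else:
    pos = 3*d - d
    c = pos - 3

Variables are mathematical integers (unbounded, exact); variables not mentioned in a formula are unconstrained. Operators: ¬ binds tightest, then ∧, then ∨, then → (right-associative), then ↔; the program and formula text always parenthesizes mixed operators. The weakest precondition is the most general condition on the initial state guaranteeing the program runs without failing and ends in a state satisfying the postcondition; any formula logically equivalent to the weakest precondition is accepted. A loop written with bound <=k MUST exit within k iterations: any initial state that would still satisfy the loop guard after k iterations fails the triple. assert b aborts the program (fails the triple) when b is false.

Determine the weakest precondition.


Working backward. After the program, the postcondition (c - 3 ≠ -4 → pos + 6 = 5) ∧ d + d ≥ 2*pos must hold; in canonical form it is (c ≠ -1 → pos = -1) ∧ 2*d ≥ 2*pos.
Then branch requires (pos ≠ -6 → pos = -1) ∧ 2*d ≥ 2*pos; else branch requires (2*d ≠ 2 → 2*d = -1) ∧ 2*d ≤ 0.
Before the if: (cnt > -6 → ((pos ≠ -6 → pos = -1) ∧ 2*d ≥ 2*pos)) ∧ ((¬(cnt > -6)) → ((2*d ≠ 2 → 2*d = -1) ∧ 2*d ≤ 0))
Before assert 2*c - 2 = c - 5: c = -3 ∧ (cnt > -6 → ((pos ≠ -6 → pos = -1) ∧ 2*d ≥ 2*pos)) ∧ ((¬(cnt > -6)) → ((2*d ≠ 2 → 2*d = -1) ∧ 2*d ≤ 0))
Then branch requires c = -3 ∧ (cnt > -6 → ((pos ≠ 1 → pos = 6) ∧ 2*d ≥ 2*pos - 14)) ∧ ((¬(cnt > -6)) → ((2*d ≠ 2 → 2*d = -1) ∧ 2*d ≤ 0)); else branch requires (pos ≤ -3 → ((¬(pos ≤ -3)) ∧ pos = -2 ∧ (cnt > -6 → ((pos ≠ -6 → pos = -1) ∧ 2*c + 2*d ≥ 2*pos)) ∧ ((¬(cnt > -6)) → ((2*c + 2*d ≠ 2 → 2*c + 2*d = -1) ∧ 2*c + 2*d ≤ 0)))) ∧ ((¬(pos ≤ -3)) → (c = -3 ∧ (cnt > -6 → ((pos ≠ -6 → pos = -1) ∧ 2*d ≥ 2*pos)) ∧ ((¬(cnt > -6)) → ((2*d ≠ 2 → 2*d = -1) ∧ 2*d ≤ 0)))).
Before the if: ((¬(3*c + pos ≠ -7)) → (c = -3 ∧ (cnt > -6 → ((pos ≠ 1 → pos = 6) ∧ 2*d ≥ 2*pos - 14)) ∧ ((¬(cnt > -6)) → ((2*d ≠ 2 → 2*d = -1) ∧ 2*d ≤ 0)))) ∧ (3*c + pos ≠ -7 → ((pos ≤ -3 → ((¬(pos ≤ -3)) ∧ pos = -2 ∧ (cnt > -6 → ((pos ≠ -6 → pos = -1) ∧ 2*c + 2*d ≥ 2*pos)) ∧ ((¬(cnt > -6)) → ((2*c + 2*d ≠ 2 → 2*c + 2*d = -1) ∧ 2*c + 2*d ≤ 0)))) ∧ ((¬(pos ≤ -3)) → (c = -3 ∧ (cnt > -6 → ((pos ≠ -6 → pos = -1) ∧ 2*d ≥ 2*pos)) ∧ ((¬(cnt > -6)) → ((2*d ≠ 2 → 2*d = -1) ∧ 2*d ≤ 0))))))
Answer: WP = ((¬(3*c + pos ≠ -7)) → (c = -3 ∧ (cnt > -6 → ((pos ≠ 1 → pos = 6) ∧ 2*d ≥ 2*pos - 14)) ∧ ((¬(cnt > -6)) → ((2*d ≠ 2 → 2*d = -1) ∧ 2*d ≤ 0)))) ∧ (3*c + pos ≠ -7 → ((pos ≤ -3 → ((¬(pos ≤ -3)) ∧ pos = -2 ∧ (cnt > -6 → ((pos ≠ -6 → pos = -1) ∧ 2*c + 2*d ≥ 2*pos)) ∧ ((¬(cnt > -6)) → ((2*c + 2*d ≠ 2 → 2*c + 2*d = -1) ∧ 2*c + 2*d ≤ 0)))) ∧ ((¬(pos ≤ -3)) → (c = -3 ∧ (cnt > -6 → ((pos ≠ -6 → pos = -1) ∧ 2*d ≥ 2*pos)) ∧ ((¬(cnt > -6)) → ((2*d ≠ 2 → 2*d = -1) ∧ 2*d ≤ 0))))))


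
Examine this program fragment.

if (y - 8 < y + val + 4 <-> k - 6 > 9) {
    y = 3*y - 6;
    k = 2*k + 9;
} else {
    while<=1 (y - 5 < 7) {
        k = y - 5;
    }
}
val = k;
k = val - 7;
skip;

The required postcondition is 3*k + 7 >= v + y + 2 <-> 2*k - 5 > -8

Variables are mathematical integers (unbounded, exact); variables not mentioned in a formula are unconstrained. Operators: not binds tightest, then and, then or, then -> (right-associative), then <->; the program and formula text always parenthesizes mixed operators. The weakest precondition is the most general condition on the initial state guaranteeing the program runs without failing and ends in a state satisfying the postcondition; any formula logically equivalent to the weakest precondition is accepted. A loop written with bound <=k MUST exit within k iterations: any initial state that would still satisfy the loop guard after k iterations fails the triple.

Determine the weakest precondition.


Working backward. After the program, the postcondition 3*k + 7 >= v + y + 2 <-> 2*k - 5 > -8 must hold; in canonical form it is 3*k >= v + y - 5 <-> 2*k > -3.
Before skip: 3*k >= v + y - 5 <-> 2*k > -3
Before k := val - 7: 3*val >= v + y + 16 <-> 2*val > 11
Before val := k: 3*k >= v + y + 16 <-> 2*k > 11
Then branch requires 6*k >= v + 3*y - 17 <-> 4*k > -7; else branch requires (y < 12 -> ((not (y < 12)) and (2*y >= v + 31 <-> 2*y > 21))) and ((not (y < 12)) -> (3*k >= v + y + 16 <-> 2*k > 11)).
Before the if: ((val > -12 <-> k > 15) -> (6*k >= v + 3*y - 17 <-> 4*k > -7)) and ((not (val > -12 <-> k > 15)) -> ((y < 12 -> ((not (y < 12)) and (2*y >= v + 31 <-> 2*y > 21))) and ((not (y < 12)) -> (3*k >= v + y + 16 <-> 2*k > 11))))
Answer: WP = ((val > -12 <-> k > 15) -> (6*k >= v + 3*y - 17 <-> 4*k > -7)) and ((not (val > -12 <-> k > 15)) -> ((y < 12 -> ((not (y < 12)) and (2*y >= v + 31 <-> 2*y > 21))) and ((not (y < 12)) -> (3*k >= v + y + 16 <-> 2*k > 11))))


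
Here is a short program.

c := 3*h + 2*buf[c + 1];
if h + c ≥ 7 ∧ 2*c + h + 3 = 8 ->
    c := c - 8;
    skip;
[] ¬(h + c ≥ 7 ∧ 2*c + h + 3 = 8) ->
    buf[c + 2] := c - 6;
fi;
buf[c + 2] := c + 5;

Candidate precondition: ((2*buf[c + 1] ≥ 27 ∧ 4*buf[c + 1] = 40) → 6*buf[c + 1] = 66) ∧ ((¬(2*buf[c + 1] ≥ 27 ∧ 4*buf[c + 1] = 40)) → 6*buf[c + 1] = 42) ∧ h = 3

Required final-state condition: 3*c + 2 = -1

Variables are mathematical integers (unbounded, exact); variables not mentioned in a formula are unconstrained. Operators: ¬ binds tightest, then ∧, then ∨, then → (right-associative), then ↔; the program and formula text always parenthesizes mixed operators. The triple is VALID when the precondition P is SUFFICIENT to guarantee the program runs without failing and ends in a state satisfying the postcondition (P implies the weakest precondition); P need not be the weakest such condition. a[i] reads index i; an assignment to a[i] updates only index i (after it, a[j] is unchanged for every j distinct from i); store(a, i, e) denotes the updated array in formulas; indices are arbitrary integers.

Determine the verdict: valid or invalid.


Working backward. After the program, the postcondition 3*c + 2 = -1 must hold; in canonical form it is 3*c = -3.
Before buf[c + 2] := c + 5: 3*c = -3
Then branch requires 3*c = 21; else branch requires 3*c = -3.
Before the if: ((c + h ≥ 7 ∧ 2*c + h = 5) → 3*c = 21) ∧ ((¬(c + h ≥ 7 ∧ 2*c + h = 5)) → 3*c = -3)
Before c := 3*h + 2*buf[c + 1]: ((2*buf[c + 1] + 4*h ≥ 7 ∧ 4*buf[c + 1] + 7*h = 5) → 6*buf[c + 1] + 9*h = 21) ∧ ((¬(2*buf[c + 1] + 4*h ≥ 7 ∧ 4*buf[c + 1] + 7*h = 5)) → 6*buf[c + 1] + 9*h = -3)
The weakest precondition is ((2*buf[c + 1] + 4*h ≥ 7 ∧ 4*buf[c + 1] + 7*h = 5) → 6*buf[c + 1] + 9*h = 21) ∧ ((¬(2*buf[c + 1] + 4*h ≥ 7 ∧ 4*buf[c + 1] + 7*h = 5)) → 6*buf[c + 1] + 9*h = -3).
Check whether ((2*buf[c + 1] ≥ 27 ∧ 4*buf[c + 1] = 40) → 6*buf[c + 1] = 66) ∧ ((¬(2*buf[c + 1] ≥ 27 ∧ 4*buf[c + 1] = 40)) → 6*buf[c + 1] = 42) ∧ h = 3 implies it.
Countermodel: at the initial state buf = {[0] = 7, elsewhere 7}, c = -1, h = 3, the precondition holds but the weakest precondition fails.
Answer: invalid


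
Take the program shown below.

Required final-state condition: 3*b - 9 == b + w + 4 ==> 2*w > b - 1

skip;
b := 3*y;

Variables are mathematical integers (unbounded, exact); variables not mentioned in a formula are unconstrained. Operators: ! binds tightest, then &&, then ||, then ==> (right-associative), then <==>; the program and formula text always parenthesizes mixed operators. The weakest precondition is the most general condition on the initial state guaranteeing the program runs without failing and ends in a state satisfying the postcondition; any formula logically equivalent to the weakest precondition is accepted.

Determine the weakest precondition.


Working backward. After the program, the postcondition 3*b - 9 == b + w + 4 ==> 2*w > b - 1 must hold; in canonical form it is 2*b == w + 13 ==> 2*w > b - 1.
Before b := 3*y: 6*y == w + 13 ==> 2*w > 3*y - 1
Before skip: 6*y == w + 13 ==> 2*w > 3*y - 1
Answer: WP = 6*y == w + 13 ==> 2*w > 3*y - 1


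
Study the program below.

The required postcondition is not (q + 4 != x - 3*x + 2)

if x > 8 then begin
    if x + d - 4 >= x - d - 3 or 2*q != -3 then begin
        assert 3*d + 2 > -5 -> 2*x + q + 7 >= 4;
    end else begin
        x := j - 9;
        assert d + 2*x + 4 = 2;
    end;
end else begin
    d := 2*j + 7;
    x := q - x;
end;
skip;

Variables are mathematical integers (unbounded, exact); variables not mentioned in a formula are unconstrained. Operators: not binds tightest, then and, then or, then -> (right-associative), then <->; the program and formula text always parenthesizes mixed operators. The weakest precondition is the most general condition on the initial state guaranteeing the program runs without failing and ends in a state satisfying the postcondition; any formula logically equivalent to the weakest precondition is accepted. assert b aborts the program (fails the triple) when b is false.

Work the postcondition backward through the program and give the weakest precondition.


Working backward. After the program, the postcondition not (q + 4 != x - 3*x + 2) must hold; in canonical form it is not (q + 2*x != -2).
Before skip: not (q + 2*x != -2)
Then branch requires ((2*d >= 1 or 2*q != -3) -> ((3*d > -7 -> q + 2*x >= -3) and (not (q + 2*x != -2)))) and ((not (2*d >= 1 or 2*q != -3)) -> (d + 2*j = 16 and (not (2*j + q != 16)))); else branch requires not (3*q != 2*x - 2).
Before the if: (x > 8 -> (((2*d >= 1 or 2*q != -3) -> ((3*d > -7 -> q + 2*x >= -3) and (not (q + 2*x != -2)))) and ((not (2*d >= 1 or 2*q != -3)) -> (d + 2*j = 16 and (not (2*j + q != 16)))))) and ((not (x > 8)) -> (not (3*q != 2*x - 2)))
Answer: WP = (x > 8 -> (((2*d >= 1 or 2*q != -3) -> ((3*d > -7 -> q + 2*x >= -3) and (not (q + 2*x != -2)))) and ((not (2*d >= 1 or 2*q != -3)) -> (d + 2*j = 16 and (not (2*j + q != 16)))))) and ((not (x > 8)) -> (not (3*q != 2*x - 2)))


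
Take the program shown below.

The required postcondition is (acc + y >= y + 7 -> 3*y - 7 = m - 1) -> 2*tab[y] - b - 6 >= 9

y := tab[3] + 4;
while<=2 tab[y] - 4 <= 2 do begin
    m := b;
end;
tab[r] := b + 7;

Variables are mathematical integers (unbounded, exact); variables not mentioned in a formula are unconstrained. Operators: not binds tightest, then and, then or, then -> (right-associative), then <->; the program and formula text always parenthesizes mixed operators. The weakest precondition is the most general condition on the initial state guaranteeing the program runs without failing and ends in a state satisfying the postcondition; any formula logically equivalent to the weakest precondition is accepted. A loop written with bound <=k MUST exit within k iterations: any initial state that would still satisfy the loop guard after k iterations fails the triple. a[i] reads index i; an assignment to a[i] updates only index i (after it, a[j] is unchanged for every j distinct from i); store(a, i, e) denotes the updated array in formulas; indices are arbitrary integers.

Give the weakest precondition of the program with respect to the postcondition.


Working backward. After the program, the postcondition (acc + y >= y + 7 -> 3*y - 7 = m - 1) -> 2*tab[y] - b - 6 >= 9 must hold; in canonical form it is (acc >= 7 -> 3*y = m + 6) -> 2*tab[y] >= b + 15.
Before tab[r] := b + 7: (acc >= 7 -> 3*y = m + 6) -> 2*store(tab, r, b + 7)[y] >= b + 15
Before the loop (bound <=2), unroll the exhaustion recursion (WP_0 = exit-now case; WP_j = one more guarded iteration, up to j = 2):
  WP_0: (not (tab[y] <= 6)) and ((acc >= 7 -> 3*y = m + 6) -> 2*store(tab, r, b + 7)[y] >= b + 15)
  WP_1: (tab[y] <= 6 -> ((not (tab[y] <= 6)) and ((acc >= 7 -> 3*y = b + 6) -> 2*store(tab, r, b + 7)[y] >= b + 15))) and ((not (tab[y] <= 6)) -> ((acc >= 7 -> 3*y = m + 6) -> 2*store(tab, r, b + 7)[y] >= b + 15))
  WP_2: (tab[y] <= 6 -> ((tab[y] <= 6 -> ((not (tab[y] <= 6)) and ((acc >= 7 -> 3*y = b + 6) -> 2*store(tab, r, b + 7)[y] >= b + 15))) and ((not (tab[y] <= 6)) -> ((acc >= 7 -> 3*y = b + 6) -> 2*store(tab, r, b + 7)[y] >= b + 15)))) and ((not (tab[y] <= 6)) -> ((acc >= 7 -> 3*y = m + 6) -> 2*store(tab, r, b + 7)[y] >= b + 15))
So before the loop: (tab[y] <= 6 -> ((tab[y] <= 6 -> ((not (tab[y] <= 6)) and ((acc >= 7 -> 3*y = b + 6) -> 2*store(tab, r, b + 7)[y] >= b + 15))) and ((not (tab[y] <= 6)) -> ((acc >= 7 -> 3*y = b + 6) -> 2*store(tab, r, b + 7)[y] >= b + 15)))) and ((not (tab[y] <= 6)) -> ((acc >= 7 -> 3*y = m + 6) -> 2*store(tab, r, b + 7)[y] >= b + 15))
Before y := tab[3] + 4: (tab[tab[3] + 4] <= 6 -> ((tab[tab[3] + 4] <= 6 -> ((not (tab[tab[3] + 4] <= 6)) and ((acc >= 7 -> 3*tab[3] = b - 6) -> 2*store(tab, r, b + 7)[tab[3] + 4] >= b + 15))) and ((not (tab[tab[3] + 4] <= 6)) -> ((acc >= 7 -> 3*tab[3] = b - 6) -> 2*store(tab, r, b + 7)[tab[3] + 4] >= b + 15)))) and ((not (tab[tab[3] + 4] <= 6)) -> ((acc >= 7 -> 3*tab[3] = m - 6) -> 2*store(tab, r, b + 7)[tab[3] + 4] >= b + 15))
Answer: WP = (tab[tab[3] + 4] <= 6 -> ((tab[tab[3] + 4] <= 6 -> ((not (tab[tab[3] + 4] <= 6)) and ((acc >= 7 -> 3*tab[3] = b - 6) -> 2*store(tab, r, b + 7)[tab[3] + 4] >= b + 15))) and ((not (tab[tab[3] + 4] <= 6)) -> ((acc >= 7 -> 3*tab[3] = b - 6) -> 2*store(tab, r, b + 7)[tab[3] + 4] >= b + 15)))) and ((not (tab[tab[3] + 4] <= 6)) -> ((acc >= 7 -> 3*tab[3] = m - 6) -> 2*store(tab, r, b + 7)[tab[3] + 4] >= b + 15))


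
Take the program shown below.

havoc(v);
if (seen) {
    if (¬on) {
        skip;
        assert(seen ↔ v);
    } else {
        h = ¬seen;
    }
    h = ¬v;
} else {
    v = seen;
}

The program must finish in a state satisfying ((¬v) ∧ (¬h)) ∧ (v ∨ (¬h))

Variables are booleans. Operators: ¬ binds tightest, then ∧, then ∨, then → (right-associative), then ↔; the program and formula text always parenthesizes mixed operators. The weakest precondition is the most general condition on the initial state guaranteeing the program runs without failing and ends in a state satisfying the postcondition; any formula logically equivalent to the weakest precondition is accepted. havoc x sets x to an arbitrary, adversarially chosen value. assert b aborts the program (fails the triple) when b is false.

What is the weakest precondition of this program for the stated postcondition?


Working backward. After the program, the postcondition ((¬v) ∧ (¬h)) ∧ (v ∨ (¬h)) must hold; in canonical form it is (¬v) ∧ (¬h) ∧ (v ∨ (¬h)).
Then branch requires false; else branch requires (¬seen) ∧ (¬h) ∧ (seen ∨ (¬h)).
Before the if: (¬seen) ∧ ((¬seen) → ((¬seen) ∧ (¬h) ∧ (seen ∨ (¬h))))
Before havoc v: (¬seen) ∧ ((¬seen) → ((¬seen) ∧ (¬h) ∧ (seen ∨ (¬h))))
Answer: WP = (¬seen) ∧ ((¬seen) → ((¬seen) ∧ (¬h) ∧ (seen ∨ (¬h))))


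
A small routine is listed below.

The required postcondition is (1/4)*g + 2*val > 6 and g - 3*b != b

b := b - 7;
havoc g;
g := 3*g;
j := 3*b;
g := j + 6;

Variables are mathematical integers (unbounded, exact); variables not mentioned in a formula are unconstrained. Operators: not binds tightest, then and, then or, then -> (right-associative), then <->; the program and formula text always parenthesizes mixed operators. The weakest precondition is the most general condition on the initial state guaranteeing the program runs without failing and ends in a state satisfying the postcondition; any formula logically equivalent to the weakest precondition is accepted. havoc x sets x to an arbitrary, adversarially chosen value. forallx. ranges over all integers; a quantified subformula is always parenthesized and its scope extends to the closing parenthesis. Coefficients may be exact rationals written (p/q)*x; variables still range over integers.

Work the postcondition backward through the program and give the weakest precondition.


Working backward. After the program, the postcondition (1/4)*g + 2*val > 6 and g - 3*b != b must hold; in canonical form it is (1/4)*g + 2*val > 6 and g != 4*b.
Before g := j + 6: (1/4)*j + 2*val > 9/2 and j != 4*b - 6
Before j := 3*b: (3/4)*b + 2*val > 9/2 and b != 6
Before g := 3*g: (3/4)*b + 2*val > 9/2 and b != 6
Before havoc g: (3/4)*b + 2*val > 9/2 and b != 6
Before b := b - 7: (3/4)*b + 2*val > 39/4 and b != 13
Answer: WP = (3/4)*b + 2*val > 39/4 and b != 13
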